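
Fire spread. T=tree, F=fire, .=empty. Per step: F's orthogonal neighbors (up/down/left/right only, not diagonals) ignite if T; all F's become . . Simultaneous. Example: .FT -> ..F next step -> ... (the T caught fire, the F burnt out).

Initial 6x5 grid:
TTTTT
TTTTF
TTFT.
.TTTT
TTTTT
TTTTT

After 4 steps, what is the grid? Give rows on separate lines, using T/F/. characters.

Step 1: 6 trees catch fire, 2 burn out
  TTTTF
  TTFF.
  TF.F.
  .TFTT
  TTTTT
  TTTTT
Step 2: 7 trees catch fire, 6 burn out
  TTFF.
  TF...
  F....
  .F.FT
  TTFTT
  TTTTT
Step 3: 6 trees catch fire, 7 burn out
  TF...
  F....
  .....
  ....F
  TF.FT
  TTFTT
Step 4: 5 trees catch fire, 6 burn out
  F....
  .....
  .....
  .....
  F...F
  TF.FT

F....
.....
.....
.....
F...F
TF.FT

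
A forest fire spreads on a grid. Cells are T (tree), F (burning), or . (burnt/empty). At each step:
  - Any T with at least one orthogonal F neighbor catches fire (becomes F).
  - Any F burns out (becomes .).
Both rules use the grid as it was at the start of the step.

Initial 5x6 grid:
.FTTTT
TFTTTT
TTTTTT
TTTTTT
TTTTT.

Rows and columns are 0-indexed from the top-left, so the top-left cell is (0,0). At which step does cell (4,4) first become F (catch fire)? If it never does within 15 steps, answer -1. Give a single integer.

Step 1: cell (4,4)='T' (+4 fires, +2 burnt)
Step 2: cell (4,4)='T' (+5 fires, +4 burnt)
Step 3: cell (4,4)='T' (+6 fires, +5 burnt)
Step 4: cell (4,4)='T' (+6 fires, +6 burnt)
Step 5: cell (4,4)='T' (+3 fires, +6 burnt)
Step 6: cell (4,4)='F' (+2 fires, +3 burnt)
  -> target ignites at step 6
Step 7: cell (4,4)='.' (+0 fires, +2 burnt)
  fire out at step 7

6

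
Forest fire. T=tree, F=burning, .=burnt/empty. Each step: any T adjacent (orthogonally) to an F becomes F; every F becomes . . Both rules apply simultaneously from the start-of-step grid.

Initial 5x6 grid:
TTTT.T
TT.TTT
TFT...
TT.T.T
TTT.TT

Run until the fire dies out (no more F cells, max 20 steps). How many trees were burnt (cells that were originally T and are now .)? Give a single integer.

Step 1: +4 fires, +1 burnt (F count now 4)
Step 2: +4 fires, +4 burnt (F count now 4)
Step 3: +4 fires, +4 burnt (F count now 4)
Step 4: +1 fires, +4 burnt (F count now 1)
Step 5: +1 fires, +1 burnt (F count now 1)
Step 6: +1 fires, +1 burnt (F count now 1)
Step 7: +1 fires, +1 burnt (F count now 1)
Step 8: +1 fires, +1 burnt (F count now 1)
Step 9: +0 fires, +1 burnt (F count now 0)
Fire out after step 9
Initially T: 21, now '.': 26
Total burnt (originally-T cells now '.'): 17

Answer: 17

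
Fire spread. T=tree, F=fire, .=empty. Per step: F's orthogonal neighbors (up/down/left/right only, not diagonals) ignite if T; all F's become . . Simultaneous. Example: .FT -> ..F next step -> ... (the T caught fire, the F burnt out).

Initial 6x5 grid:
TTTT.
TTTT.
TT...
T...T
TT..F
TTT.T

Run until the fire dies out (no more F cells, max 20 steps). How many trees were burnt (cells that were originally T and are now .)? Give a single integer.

Answer: 2

Derivation:
Step 1: +2 fires, +1 burnt (F count now 2)
Step 2: +0 fires, +2 burnt (F count now 0)
Fire out after step 2
Initially T: 18, now '.': 14
Total burnt (originally-T cells now '.'): 2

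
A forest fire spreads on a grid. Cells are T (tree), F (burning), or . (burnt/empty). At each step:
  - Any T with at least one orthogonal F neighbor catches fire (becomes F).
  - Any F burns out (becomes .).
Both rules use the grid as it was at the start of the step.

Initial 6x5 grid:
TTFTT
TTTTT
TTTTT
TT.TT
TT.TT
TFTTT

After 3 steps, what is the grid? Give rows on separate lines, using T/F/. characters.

Step 1: 6 trees catch fire, 2 burn out
  TF.FT
  TTFTT
  TTTTT
  TT.TT
  TF.TT
  F.FTT
Step 2: 8 trees catch fire, 6 burn out
  F...F
  TF.FT
  TTFTT
  TF.TT
  F..TT
  ...FT
Step 3: 7 trees catch fire, 8 burn out
  .....
  F...F
  TF.FT
  F..TT
  ...FT
  ....F

.....
F...F
TF.FT
F..TT
...FT
....F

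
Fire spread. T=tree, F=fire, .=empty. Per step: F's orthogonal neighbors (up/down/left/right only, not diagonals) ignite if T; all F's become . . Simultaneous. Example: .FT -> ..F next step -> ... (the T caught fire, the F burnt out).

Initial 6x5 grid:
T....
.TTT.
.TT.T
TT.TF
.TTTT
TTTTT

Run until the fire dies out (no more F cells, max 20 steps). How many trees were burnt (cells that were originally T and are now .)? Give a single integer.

Step 1: +3 fires, +1 burnt (F count now 3)
Step 2: +2 fires, +3 burnt (F count now 2)
Step 3: +2 fires, +2 burnt (F count now 2)
Step 4: +2 fires, +2 burnt (F count now 2)
Step 5: +2 fires, +2 burnt (F count now 2)
Step 6: +3 fires, +2 burnt (F count now 3)
Step 7: +2 fires, +3 burnt (F count now 2)
Step 8: +1 fires, +2 burnt (F count now 1)
Step 9: +1 fires, +1 burnt (F count now 1)
Step 10: +0 fires, +1 burnt (F count now 0)
Fire out after step 10
Initially T: 19, now '.': 29
Total burnt (originally-T cells now '.'): 18

Answer: 18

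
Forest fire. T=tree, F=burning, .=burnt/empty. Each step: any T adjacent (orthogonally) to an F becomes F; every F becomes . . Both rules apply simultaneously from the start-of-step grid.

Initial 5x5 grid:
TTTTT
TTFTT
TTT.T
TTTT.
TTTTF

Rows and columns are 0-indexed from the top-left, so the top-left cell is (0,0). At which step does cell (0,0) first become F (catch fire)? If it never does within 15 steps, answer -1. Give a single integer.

Step 1: cell (0,0)='T' (+5 fires, +2 burnt)
Step 2: cell (0,0)='T' (+8 fires, +5 burnt)
Step 3: cell (0,0)='F' (+6 fires, +8 burnt)
  -> target ignites at step 3
Step 4: cell (0,0)='.' (+2 fires, +6 burnt)
Step 5: cell (0,0)='.' (+0 fires, +2 burnt)
  fire out at step 5

3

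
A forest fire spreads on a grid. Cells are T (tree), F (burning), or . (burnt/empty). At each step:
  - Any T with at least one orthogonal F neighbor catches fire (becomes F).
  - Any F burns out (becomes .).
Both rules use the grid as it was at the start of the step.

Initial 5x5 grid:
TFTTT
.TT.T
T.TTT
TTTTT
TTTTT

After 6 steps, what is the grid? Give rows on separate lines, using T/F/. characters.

Step 1: 3 trees catch fire, 1 burn out
  F.FTT
  .FT.T
  T.TTT
  TTTTT
  TTTTT
Step 2: 2 trees catch fire, 3 burn out
  ...FT
  ..F.T
  T.TTT
  TTTTT
  TTTTT
Step 3: 2 trees catch fire, 2 burn out
  ....F
  ....T
  T.FTT
  TTTTT
  TTTTT
Step 4: 3 trees catch fire, 2 burn out
  .....
  ....F
  T..FT
  TTFTT
  TTTTT
Step 5: 4 trees catch fire, 3 burn out
  .....
  .....
  T...F
  TF.FT
  TTFTT
Step 6: 4 trees catch fire, 4 burn out
  .....
  .....
  T....
  F...F
  TF.FT

.....
.....
T....
F...F
TF.FT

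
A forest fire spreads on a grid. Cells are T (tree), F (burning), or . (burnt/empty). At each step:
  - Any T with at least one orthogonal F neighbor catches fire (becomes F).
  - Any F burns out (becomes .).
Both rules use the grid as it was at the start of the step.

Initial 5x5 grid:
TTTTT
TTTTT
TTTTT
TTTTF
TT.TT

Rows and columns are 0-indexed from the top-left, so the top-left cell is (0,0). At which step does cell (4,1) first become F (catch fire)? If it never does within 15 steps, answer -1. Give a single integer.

Step 1: cell (4,1)='T' (+3 fires, +1 burnt)
Step 2: cell (4,1)='T' (+4 fires, +3 burnt)
Step 3: cell (4,1)='T' (+4 fires, +4 burnt)
Step 4: cell (4,1)='F' (+5 fires, +4 burnt)
  -> target ignites at step 4
Step 5: cell (4,1)='.' (+4 fires, +5 burnt)
Step 6: cell (4,1)='.' (+2 fires, +4 burnt)
Step 7: cell (4,1)='.' (+1 fires, +2 burnt)
Step 8: cell (4,1)='.' (+0 fires, +1 burnt)
  fire out at step 8

4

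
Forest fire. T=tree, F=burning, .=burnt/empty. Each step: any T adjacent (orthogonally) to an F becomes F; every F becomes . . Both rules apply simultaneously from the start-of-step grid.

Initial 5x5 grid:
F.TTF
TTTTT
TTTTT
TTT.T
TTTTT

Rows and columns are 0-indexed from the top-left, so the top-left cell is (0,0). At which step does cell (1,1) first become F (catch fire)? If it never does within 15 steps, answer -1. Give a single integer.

Step 1: cell (1,1)='T' (+3 fires, +2 burnt)
Step 2: cell (1,1)='F' (+5 fires, +3 burnt)
  -> target ignites at step 2
Step 3: cell (1,1)='.' (+5 fires, +5 burnt)
Step 4: cell (1,1)='.' (+4 fires, +5 burnt)
Step 5: cell (1,1)='.' (+3 fires, +4 burnt)
Step 6: cell (1,1)='.' (+1 fires, +3 burnt)
Step 7: cell (1,1)='.' (+0 fires, +1 burnt)
  fire out at step 7

2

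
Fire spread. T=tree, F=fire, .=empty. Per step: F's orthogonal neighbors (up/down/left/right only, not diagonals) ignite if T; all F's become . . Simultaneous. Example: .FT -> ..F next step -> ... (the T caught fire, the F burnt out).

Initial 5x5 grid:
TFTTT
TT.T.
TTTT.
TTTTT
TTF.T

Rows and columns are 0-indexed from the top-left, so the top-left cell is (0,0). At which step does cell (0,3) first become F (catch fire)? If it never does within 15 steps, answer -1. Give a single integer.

Step 1: cell (0,3)='T' (+5 fires, +2 burnt)
Step 2: cell (0,3)='F' (+7 fires, +5 burnt)
  -> target ignites at step 2
Step 3: cell (0,3)='.' (+6 fires, +7 burnt)
Step 4: cell (0,3)='.' (+1 fires, +6 burnt)
Step 5: cell (0,3)='.' (+0 fires, +1 burnt)
  fire out at step 5

2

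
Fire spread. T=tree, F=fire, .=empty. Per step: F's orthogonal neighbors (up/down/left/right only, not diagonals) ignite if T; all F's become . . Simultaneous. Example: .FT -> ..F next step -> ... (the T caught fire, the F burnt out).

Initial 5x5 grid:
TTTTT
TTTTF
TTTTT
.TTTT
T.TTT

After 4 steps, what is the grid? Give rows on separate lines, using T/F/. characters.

Step 1: 3 trees catch fire, 1 burn out
  TTTTF
  TTTF.
  TTTTF
  .TTTT
  T.TTT
Step 2: 4 trees catch fire, 3 burn out
  TTTF.
  TTF..
  TTTF.
  .TTTF
  T.TTT
Step 3: 5 trees catch fire, 4 burn out
  TTF..
  TF...
  TTF..
  .TTF.
  T.TTF
Step 4: 5 trees catch fire, 5 burn out
  TF...
  F....
  TF...
  .TF..
  T.TF.

TF...
F....
TF...
.TF..
T.TF.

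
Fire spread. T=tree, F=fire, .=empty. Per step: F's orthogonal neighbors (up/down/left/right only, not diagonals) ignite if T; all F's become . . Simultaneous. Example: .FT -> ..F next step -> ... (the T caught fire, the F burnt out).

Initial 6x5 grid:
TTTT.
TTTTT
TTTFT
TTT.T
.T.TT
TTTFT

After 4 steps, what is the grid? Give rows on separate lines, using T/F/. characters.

Step 1: 6 trees catch fire, 2 burn out
  TTTT.
  TTTFT
  TTF.F
  TTT.T
  .T.FT
  TTF.F
Step 2: 8 trees catch fire, 6 burn out
  TTTF.
  TTF.F
  TF...
  TTF.F
  .T..F
  TF...
Step 3: 6 trees catch fire, 8 burn out
  TTF..
  TF...
  F....
  TF...
  .F...
  F....
Step 4: 3 trees catch fire, 6 burn out
  TF...
  F....
  .....
  F....
  .....
  .....

TF...
F....
.....
F....
.....
.....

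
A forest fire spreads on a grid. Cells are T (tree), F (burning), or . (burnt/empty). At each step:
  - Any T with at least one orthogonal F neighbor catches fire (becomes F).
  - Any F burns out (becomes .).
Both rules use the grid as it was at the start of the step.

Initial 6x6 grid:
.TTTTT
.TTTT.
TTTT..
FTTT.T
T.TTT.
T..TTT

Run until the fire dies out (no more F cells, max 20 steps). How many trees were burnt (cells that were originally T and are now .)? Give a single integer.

Answer: 24

Derivation:
Step 1: +3 fires, +1 burnt (F count now 3)
Step 2: +3 fires, +3 burnt (F count now 3)
Step 3: +4 fires, +3 burnt (F count now 4)
Step 4: +4 fires, +4 burnt (F count now 4)
Step 5: +4 fires, +4 burnt (F count now 4)
Step 6: +3 fires, +4 burnt (F count now 3)
Step 7: +2 fires, +3 burnt (F count now 2)
Step 8: +1 fires, +2 burnt (F count now 1)
Step 9: +0 fires, +1 burnt (F count now 0)
Fire out after step 9
Initially T: 25, now '.': 35
Total burnt (originally-T cells now '.'): 24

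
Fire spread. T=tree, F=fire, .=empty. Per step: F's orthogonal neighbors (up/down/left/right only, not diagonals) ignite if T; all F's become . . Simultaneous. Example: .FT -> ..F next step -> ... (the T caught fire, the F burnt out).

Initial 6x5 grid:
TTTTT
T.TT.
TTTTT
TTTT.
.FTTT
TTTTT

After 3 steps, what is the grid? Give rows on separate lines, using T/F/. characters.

Step 1: 3 trees catch fire, 1 burn out
  TTTTT
  T.TT.
  TTTTT
  TFTT.
  ..FTT
  TFTTT
Step 2: 6 trees catch fire, 3 burn out
  TTTTT
  T.TT.
  TFTTT
  F.FT.
  ...FT
  F.FTT
Step 3: 5 trees catch fire, 6 burn out
  TTTTT
  T.TT.
  F.FTT
  ...F.
  ....F
  ...FT

TTTTT
T.TT.
F.FTT
...F.
....F
...FT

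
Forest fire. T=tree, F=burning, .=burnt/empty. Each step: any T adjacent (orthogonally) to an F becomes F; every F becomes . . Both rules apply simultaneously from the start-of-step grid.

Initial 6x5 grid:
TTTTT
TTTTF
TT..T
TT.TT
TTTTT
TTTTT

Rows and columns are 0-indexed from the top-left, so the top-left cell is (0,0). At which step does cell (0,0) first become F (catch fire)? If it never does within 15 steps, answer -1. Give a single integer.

Step 1: cell (0,0)='T' (+3 fires, +1 burnt)
Step 2: cell (0,0)='T' (+3 fires, +3 burnt)
Step 3: cell (0,0)='T' (+4 fires, +3 burnt)
Step 4: cell (0,0)='T' (+5 fires, +4 burnt)
Step 5: cell (0,0)='F' (+5 fires, +5 burnt)
  -> target ignites at step 5
Step 6: cell (0,0)='.' (+3 fires, +5 burnt)
Step 7: cell (0,0)='.' (+2 fires, +3 burnt)
Step 8: cell (0,0)='.' (+1 fires, +2 burnt)
Step 9: cell (0,0)='.' (+0 fires, +1 burnt)
  fire out at step 9

5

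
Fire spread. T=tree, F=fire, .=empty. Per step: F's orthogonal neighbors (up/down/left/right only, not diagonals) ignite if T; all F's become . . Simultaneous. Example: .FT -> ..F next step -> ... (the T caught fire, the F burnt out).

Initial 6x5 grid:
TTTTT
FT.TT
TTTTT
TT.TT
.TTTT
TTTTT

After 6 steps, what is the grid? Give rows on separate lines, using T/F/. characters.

Step 1: 3 trees catch fire, 1 burn out
  FTTTT
  .F.TT
  FTTTT
  TT.TT
  .TTTT
  TTTTT
Step 2: 3 trees catch fire, 3 burn out
  .FTTT
  ...TT
  .FTTT
  FT.TT
  .TTTT
  TTTTT
Step 3: 3 trees catch fire, 3 burn out
  ..FTT
  ...TT
  ..FTT
  .F.TT
  .TTTT
  TTTTT
Step 4: 3 trees catch fire, 3 burn out
  ...FT
  ...TT
  ...FT
  ...TT
  .FTTT
  TTTTT
Step 5: 6 trees catch fire, 3 burn out
  ....F
  ...FT
  ....F
  ...FT
  ..FTT
  TFTTT
Step 6: 5 trees catch fire, 6 burn out
  .....
  ....F
  .....
  ....F
  ...FT
  F.FTT

.....
....F
.....
....F
...FT
F.FTT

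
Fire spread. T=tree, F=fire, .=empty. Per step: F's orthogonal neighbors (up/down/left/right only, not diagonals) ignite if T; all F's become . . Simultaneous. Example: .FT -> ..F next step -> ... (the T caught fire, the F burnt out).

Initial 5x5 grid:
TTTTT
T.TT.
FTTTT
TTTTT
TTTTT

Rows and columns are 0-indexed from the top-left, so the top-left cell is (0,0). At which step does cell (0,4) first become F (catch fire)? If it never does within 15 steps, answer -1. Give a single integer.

Step 1: cell (0,4)='T' (+3 fires, +1 burnt)
Step 2: cell (0,4)='T' (+4 fires, +3 burnt)
Step 3: cell (0,4)='T' (+5 fires, +4 burnt)
Step 4: cell (0,4)='T' (+5 fires, +5 burnt)
Step 5: cell (0,4)='T' (+3 fires, +5 burnt)
Step 6: cell (0,4)='F' (+2 fires, +3 burnt)
  -> target ignites at step 6
Step 7: cell (0,4)='.' (+0 fires, +2 burnt)
  fire out at step 7

6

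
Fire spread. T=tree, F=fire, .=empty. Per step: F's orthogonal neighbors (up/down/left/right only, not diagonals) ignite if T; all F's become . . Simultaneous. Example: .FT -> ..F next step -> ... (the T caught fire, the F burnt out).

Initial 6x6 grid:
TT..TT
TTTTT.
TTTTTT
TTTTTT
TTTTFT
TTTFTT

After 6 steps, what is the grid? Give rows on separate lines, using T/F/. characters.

Step 1: 5 trees catch fire, 2 burn out
  TT..TT
  TTTTT.
  TTTTTT
  TTTTFT
  TTTF.F
  TTF.FT
Step 2: 6 trees catch fire, 5 burn out
  TT..TT
  TTTTT.
  TTTTFT
  TTTF.F
  TTF...
  TF...F
Step 3: 6 trees catch fire, 6 burn out
  TT..TT
  TTTTF.
  TTTF.F
  TTF...
  TF....
  F.....
Step 4: 5 trees catch fire, 6 burn out
  TT..FT
  TTTF..
  TTF...
  TF....
  F.....
  ......
Step 5: 4 trees catch fire, 5 burn out
  TT...F
  TTF...
  TF....
  F.....
  ......
  ......
Step 6: 2 trees catch fire, 4 burn out
  TT....
  TF....
  F.....
  ......
  ......
  ......

TT....
TF....
F.....
......
......
......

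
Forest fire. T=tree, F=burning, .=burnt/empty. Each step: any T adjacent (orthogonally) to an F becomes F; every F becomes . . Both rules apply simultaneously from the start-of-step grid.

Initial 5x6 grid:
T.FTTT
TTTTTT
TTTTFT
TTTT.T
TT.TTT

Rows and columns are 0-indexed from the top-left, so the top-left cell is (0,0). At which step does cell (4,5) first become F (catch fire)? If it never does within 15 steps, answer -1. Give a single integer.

Step 1: cell (4,5)='T' (+5 fires, +2 burnt)
Step 2: cell (4,5)='T' (+7 fires, +5 burnt)
Step 3: cell (4,5)='F' (+6 fires, +7 burnt)
  -> target ignites at step 3
Step 4: cell (4,5)='.' (+4 fires, +6 burnt)
Step 5: cell (4,5)='.' (+2 fires, +4 burnt)
Step 6: cell (4,5)='.' (+1 fires, +2 burnt)
Step 7: cell (4,5)='.' (+0 fires, +1 burnt)
  fire out at step 7

3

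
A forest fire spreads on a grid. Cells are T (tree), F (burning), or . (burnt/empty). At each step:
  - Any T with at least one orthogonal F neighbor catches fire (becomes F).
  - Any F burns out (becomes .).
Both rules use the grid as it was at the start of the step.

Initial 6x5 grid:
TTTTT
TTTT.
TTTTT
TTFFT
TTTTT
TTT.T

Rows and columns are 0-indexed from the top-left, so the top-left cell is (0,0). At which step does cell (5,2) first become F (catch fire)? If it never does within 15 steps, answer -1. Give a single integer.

Step 1: cell (5,2)='T' (+6 fires, +2 burnt)
Step 2: cell (5,2)='F' (+8 fires, +6 burnt)
  -> target ignites at step 2
Step 3: cell (5,2)='.' (+7 fires, +8 burnt)
Step 4: cell (5,2)='.' (+4 fires, +7 burnt)
Step 5: cell (5,2)='.' (+1 fires, +4 burnt)
Step 6: cell (5,2)='.' (+0 fires, +1 burnt)
  fire out at step 6

2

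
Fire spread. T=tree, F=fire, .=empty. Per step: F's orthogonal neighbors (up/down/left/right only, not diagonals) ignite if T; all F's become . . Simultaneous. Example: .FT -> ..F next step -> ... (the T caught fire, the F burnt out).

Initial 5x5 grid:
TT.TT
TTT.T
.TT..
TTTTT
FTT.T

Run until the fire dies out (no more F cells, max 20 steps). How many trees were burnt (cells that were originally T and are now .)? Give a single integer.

Answer: 15

Derivation:
Step 1: +2 fires, +1 burnt (F count now 2)
Step 2: +2 fires, +2 burnt (F count now 2)
Step 3: +2 fires, +2 burnt (F count now 2)
Step 4: +3 fires, +2 burnt (F count now 3)
Step 5: +4 fires, +3 burnt (F count now 4)
Step 6: +2 fires, +4 burnt (F count now 2)
Step 7: +0 fires, +2 burnt (F count now 0)
Fire out after step 7
Initially T: 18, now '.': 22
Total burnt (originally-T cells now '.'): 15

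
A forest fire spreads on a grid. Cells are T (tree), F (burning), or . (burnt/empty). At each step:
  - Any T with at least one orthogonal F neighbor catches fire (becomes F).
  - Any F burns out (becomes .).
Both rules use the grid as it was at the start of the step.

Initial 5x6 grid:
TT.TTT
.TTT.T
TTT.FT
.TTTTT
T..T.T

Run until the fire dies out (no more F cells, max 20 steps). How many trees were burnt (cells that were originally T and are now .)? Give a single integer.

Answer: 20

Derivation:
Step 1: +2 fires, +1 burnt (F count now 2)
Step 2: +3 fires, +2 burnt (F count now 3)
Step 3: +4 fires, +3 burnt (F count now 4)
Step 4: +3 fires, +4 burnt (F count now 3)
Step 5: +3 fires, +3 burnt (F count now 3)
Step 6: +3 fires, +3 burnt (F count now 3)
Step 7: +1 fires, +3 burnt (F count now 1)
Step 8: +1 fires, +1 burnt (F count now 1)
Step 9: +0 fires, +1 burnt (F count now 0)
Fire out after step 9
Initially T: 21, now '.': 29
Total burnt (originally-T cells now '.'): 20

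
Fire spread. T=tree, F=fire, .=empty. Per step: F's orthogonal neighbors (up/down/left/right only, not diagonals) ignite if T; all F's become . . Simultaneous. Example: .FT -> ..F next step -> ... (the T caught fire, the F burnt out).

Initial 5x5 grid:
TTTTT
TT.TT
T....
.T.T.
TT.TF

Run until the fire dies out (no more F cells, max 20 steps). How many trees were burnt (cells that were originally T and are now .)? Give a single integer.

Step 1: +1 fires, +1 burnt (F count now 1)
Step 2: +1 fires, +1 burnt (F count now 1)
Step 3: +0 fires, +1 burnt (F count now 0)
Fire out after step 3
Initially T: 15, now '.': 12
Total burnt (originally-T cells now '.'): 2

Answer: 2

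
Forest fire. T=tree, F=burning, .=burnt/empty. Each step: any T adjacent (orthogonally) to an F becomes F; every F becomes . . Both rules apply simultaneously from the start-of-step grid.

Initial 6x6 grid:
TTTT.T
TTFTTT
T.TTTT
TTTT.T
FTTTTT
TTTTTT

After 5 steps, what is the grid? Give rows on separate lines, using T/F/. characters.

Step 1: 7 trees catch fire, 2 burn out
  TTFT.T
  TF.FTT
  T.FTTT
  FTTT.T
  .FTTTT
  FTTTTT
Step 2: 10 trees catch fire, 7 burn out
  TF.F.T
  F...FT
  F..FTT
  .FFT.T
  ..FTTT
  .FTTTT
Step 3: 6 trees catch fire, 10 burn out
  F....T
  .....F
  ....FT
  ...F.T
  ...FTT
  ..FTTT
Step 4: 4 trees catch fire, 6 burn out
  .....F
  ......
  .....F
  .....T
  ....FT
  ...FTT
Step 5: 3 trees catch fire, 4 burn out
  ......
  ......
  ......
  .....F
  .....F
  ....FT

......
......
......
.....F
.....F
....FT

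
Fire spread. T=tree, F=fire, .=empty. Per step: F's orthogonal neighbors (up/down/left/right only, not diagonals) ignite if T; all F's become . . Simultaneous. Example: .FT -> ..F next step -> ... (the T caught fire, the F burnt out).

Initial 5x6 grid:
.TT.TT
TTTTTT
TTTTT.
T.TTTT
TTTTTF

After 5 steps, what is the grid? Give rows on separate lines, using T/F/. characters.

Step 1: 2 trees catch fire, 1 burn out
  .TT.TT
  TTTTTT
  TTTTT.
  T.TTTF
  TTTTF.
Step 2: 2 trees catch fire, 2 burn out
  .TT.TT
  TTTTTT
  TTTTT.
  T.TTF.
  TTTF..
Step 3: 3 trees catch fire, 2 burn out
  .TT.TT
  TTTTTT
  TTTTF.
  T.TF..
  TTF...
Step 4: 4 trees catch fire, 3 burn out
  .TT.TT
  TTTTFT
  TTTF..
  T.F...
  TF....
Step 5: 5 trees catch fire, 4 burn out
  .TT.FT
  TTTF.F
  TTF...
  T.....
  F.....

.TT.FT
TTTF.F
TTF...
T.....
F.....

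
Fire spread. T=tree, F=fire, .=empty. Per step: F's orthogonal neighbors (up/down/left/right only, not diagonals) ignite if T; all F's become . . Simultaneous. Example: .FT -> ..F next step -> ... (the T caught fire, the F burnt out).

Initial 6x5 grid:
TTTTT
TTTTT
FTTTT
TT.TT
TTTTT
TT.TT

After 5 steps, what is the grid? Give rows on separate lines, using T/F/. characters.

Step 1: 3 trees catch fire, 1 burn out
  TTTTT
  FTTTT
  .FTTT
  FT.TT
  TTTTT
  TT.TT
Step 2: 5 trees catch fire, 3 burn out
  FTTTT
  .FTTT
  ..FTT
  .F.TT
  FTTTT
  TT.TT
Step 3: 5 trees catch fire, 5 burn out
  .FTTT
  ..FTT
  ...FT
  ...TT
  .FTTT
  FT.TT
Step 4: 6 trees catch fire, 5 burn out
  ..FTT
  ...FT
  ....F
  ...FT
  ..FTT
  .F.TT
Step 5: 4 trees catch fire, 6 burn out
  ...FT
  ....F
  .....
  ....F
  ...FT
  ...TT

...FT
....F
.....
....F
...FT
...TT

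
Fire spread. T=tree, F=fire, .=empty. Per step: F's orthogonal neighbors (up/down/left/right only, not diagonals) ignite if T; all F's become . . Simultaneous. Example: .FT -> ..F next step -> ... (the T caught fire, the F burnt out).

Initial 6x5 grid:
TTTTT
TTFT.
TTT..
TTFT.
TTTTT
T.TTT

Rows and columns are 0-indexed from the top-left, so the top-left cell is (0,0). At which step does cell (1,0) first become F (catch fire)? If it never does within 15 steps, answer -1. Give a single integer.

Step 1: cell (1,0)='T' (+7 fires, +2 burnt)
Step 2: cell (1,0)='F' (+8 fires, +7 burnt)
  -> target ignites at step 2
Step 3: cell (1,0)='.' (+6 fires, +8 burnt)
Step 4: cell (1,0)='.' (+2 fires, +6 burnt)
Step 5: cell (1,0)='.' (+0 fires, +2 burnt)
  fire out at step 5

2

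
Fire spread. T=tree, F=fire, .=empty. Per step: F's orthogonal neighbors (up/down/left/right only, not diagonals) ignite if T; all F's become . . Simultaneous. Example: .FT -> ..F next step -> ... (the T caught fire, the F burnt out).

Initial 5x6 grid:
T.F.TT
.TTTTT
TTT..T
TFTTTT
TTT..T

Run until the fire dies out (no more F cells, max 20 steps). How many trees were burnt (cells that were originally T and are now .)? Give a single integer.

Answer: 20

Derivation:
Step 1: +5 fires, +2 burnt (F count now 5)
Step 2: +7 fires, +5 burnt (F count now 7)
Step 3: +2 fires, +7 burnt (F count now 2)
Step 4: +3 fires, +2 burnt (F count now 3)
Step 5: +3 fires, +3 burnt (F count now 3)
Step 6: +0 fires, +3 burnt (F count now 0)
Fire out after step 6
Initially T: 21, now '.': 29
Total burnt (originally-T cells now '.'): 20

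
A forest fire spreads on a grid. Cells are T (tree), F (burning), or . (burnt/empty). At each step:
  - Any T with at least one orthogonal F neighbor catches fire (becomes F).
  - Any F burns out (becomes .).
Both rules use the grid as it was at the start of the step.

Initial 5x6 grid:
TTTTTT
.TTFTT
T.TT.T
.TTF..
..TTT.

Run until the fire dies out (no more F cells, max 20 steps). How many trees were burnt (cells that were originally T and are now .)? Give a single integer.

Answer: 18

Derivation:
Step 1: +6 fires, +2 burnt (F count now 6)
Step 2: +8 fires, +6 burnt (F count now 8)
Step 3: +3 fires, +8 burnt (F count now 3)
Step 4: +1 fires, +3 burnt (F count now 1)
Step 5: +0 fires, +1 burnt (F count now 0)
Fire out after step 5
Initially T: 19, now '.': 29
Total burnt (originally-T cells now '.'): 18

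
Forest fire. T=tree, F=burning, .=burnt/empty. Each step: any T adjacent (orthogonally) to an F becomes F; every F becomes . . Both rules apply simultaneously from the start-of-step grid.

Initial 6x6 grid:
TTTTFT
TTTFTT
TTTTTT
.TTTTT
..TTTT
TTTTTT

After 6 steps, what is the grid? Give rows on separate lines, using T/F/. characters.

Step 1: 5 trees catch fire, 2 burn out
  TTTF.F
  TTF.FT
  TTTFTT
  .TTTTT
  ..TTTT
  TTTTTT
Step 2: 6 trees catch fire, 5 burn out
  TTF...
  TF...F
  TTF.FT
  .TTFTT
  ..TTTT
  TTTTTT
Step 3: 7 trees catch fire, 6 burn out
  TF....
  F.....
  TF...F
  .TF.FT
  ..TFTT
  TTTTTT
Step 4: 7 trees catch fire, 7 burn out
  F.....
  ......
  F.....
  .F...F
  ..F.FT
  TTTFTT
Step 5: 3 trees catch fire, 7 burn out
  ......
  ......
  ......
  ......
  .....F
  TTF.FT
Step 6: 2 trees catch fire, 3 burn out
  ......
  ......
  ......
  ......
  ......
  TF...F

......
......
......
......
......
TF...F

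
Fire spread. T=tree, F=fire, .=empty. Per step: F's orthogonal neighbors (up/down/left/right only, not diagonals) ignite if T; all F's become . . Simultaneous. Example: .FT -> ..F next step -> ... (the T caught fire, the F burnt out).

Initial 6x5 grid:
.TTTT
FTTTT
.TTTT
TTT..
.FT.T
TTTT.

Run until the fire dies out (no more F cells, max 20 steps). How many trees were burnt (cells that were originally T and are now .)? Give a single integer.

Step 1: +4 fires, +2 burnt (F count now 4)
Step 2: +7 fires, +4 burnt (F count now 7)
Step 3: +4 fires, +7 burnt (F count now 4)
Step 4: +3 fires, +4 burnt (F count now 3)
Step 5: +2 fires, +3 burnt (F count now 2)
Step 6: +0 fires, +2 burnt (F count now 0)
Fire out after step 6
Initially T: 21, now '.': 29
Total burnt (originally-T cells now '.'): 20

Answer: 20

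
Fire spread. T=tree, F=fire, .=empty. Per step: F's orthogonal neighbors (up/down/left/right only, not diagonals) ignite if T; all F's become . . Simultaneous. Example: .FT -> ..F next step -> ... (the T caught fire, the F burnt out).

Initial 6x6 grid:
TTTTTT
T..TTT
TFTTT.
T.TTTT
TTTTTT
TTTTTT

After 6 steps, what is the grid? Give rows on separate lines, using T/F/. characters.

Step 1: 2 trees catch fire, 1 burn out
  TTTTTT
  T..TTT
  F.FTT.
  T.TTTT
  TTTTTT
  TTTTTT
Step 2: 4 trees catch fire, 2 burn out
  TTTTTT
  F..TTT
  ...FT.
  F.FTTT
  TTTTTT
  TTTTTT
Step 3: 6 trees catch fire, 4 burn out
  FTTTTT
  ...FTT
  ....F.
  ...FTT
  FTFTTT
  TTTTTT
Step 4: 8 trees catch fire, 6 burn out
  .FTFTT
  ....FT
  ......
  ....FT
  .F.FTT
  FTFTTT
Step 5: 7 trees catch fire, 8 burn out
  ..F.FT
  .....F
  ......
  .....F
  ....FT
  .F.FTT
Step 6: 3 trees catch fire, 7 burn out
  .....F
  ......
  ......
  ......
  .....F
  ....FT

.....F
......
......
......
.....F
....FT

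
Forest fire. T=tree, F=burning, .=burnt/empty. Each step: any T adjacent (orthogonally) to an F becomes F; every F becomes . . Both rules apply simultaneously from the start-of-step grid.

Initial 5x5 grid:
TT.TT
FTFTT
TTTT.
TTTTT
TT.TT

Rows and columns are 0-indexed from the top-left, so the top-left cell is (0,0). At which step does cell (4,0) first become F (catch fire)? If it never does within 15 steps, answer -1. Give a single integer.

Step 1: cell (4,0)='T' (+5 fires, +2 burnt)
Step 2: cell (4,0)='T' (+7 fires, +5 burnt)
Step 3: cell (4,0)='F' (+4 fires, +7 burnt)
  -> target ignites at step 3
Step 4: cell (4,0)='.' (+3 fires, +4 burnt)
Step 5: cell (4,0)='.' (+1 fires, +3 burnt)
Step 6: cell (4,0)='.' (+0 fires, +1 burnt)
  fire out at step 6

3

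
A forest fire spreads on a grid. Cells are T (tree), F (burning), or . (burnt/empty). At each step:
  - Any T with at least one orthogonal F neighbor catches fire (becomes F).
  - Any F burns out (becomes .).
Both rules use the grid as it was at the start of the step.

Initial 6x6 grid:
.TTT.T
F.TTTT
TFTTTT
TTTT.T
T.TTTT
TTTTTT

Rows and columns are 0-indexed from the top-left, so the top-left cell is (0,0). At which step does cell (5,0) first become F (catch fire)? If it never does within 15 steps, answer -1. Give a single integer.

Step 1: cell (5,0)='T' (+3 fires, +2 burnt)
Step 2: cell (5,0)='T' (+4 fires, +3 burnt)
Step 3: cell (5,0)='T' (+6 fires, +4 burnt)
Step 4: cell (5,0)='F' (+7 fires, +6 burnt)
  -> target ignites at step 4
Step 5: cell (5,0)='.' (+5 fires, +7 burnt)
Step 6: cell (5,0)='.' (+3 fires, +5 burnt)
Step 7: cell (5,0)='.' (+1 fires, +3 burnt)
Step 8: cell (5,0)='.' (+0 fires, +1 burnt)
  fire out at step 8

4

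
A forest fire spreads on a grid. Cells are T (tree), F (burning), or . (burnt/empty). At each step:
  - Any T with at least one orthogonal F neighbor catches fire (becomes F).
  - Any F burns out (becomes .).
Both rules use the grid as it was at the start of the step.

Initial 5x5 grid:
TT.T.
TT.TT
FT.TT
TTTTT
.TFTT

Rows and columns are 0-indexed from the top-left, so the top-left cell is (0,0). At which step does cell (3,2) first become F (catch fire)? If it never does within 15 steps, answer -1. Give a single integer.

Step 1: cell (3,2)='F' (+6 fires, +2 burnt)
  -> target ignites at step 1
Step 2: cell (3,2)='.' (+5 fires, +6 burnt)
Step 3: cell (3,2)='.' (+3 fires, +5 burnt)
Step 4: cell (3,2)='.' (+2 fires, +3 burnt)
Step 5: cell (3,2)='.' (+2 fires, +2 burnt)
Step 6: cell (3,2)='.' (+0 fires, +2 burnt)
  fire out at step 6

1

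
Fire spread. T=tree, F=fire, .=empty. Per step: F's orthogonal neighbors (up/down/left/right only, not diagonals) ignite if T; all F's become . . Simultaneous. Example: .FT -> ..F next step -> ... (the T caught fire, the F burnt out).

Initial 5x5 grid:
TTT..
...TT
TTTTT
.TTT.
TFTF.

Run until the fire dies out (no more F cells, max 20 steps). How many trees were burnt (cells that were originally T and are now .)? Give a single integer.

Step 1: +4 fires, +2 burnt (F count now 4)
Step 2: +3 fires, +4 burnt (F count now 3)
Step 3: +4 fires, +3 burnt (F count now 4)
Step 4: +1 fires, +4 burnt (F count now 1)
Step 5: +0 fires, +1 burnt (F count now 0)
Fire out after step 5
Initially T: 15, now '.': 22
Total burnt (originally-T cells now '.'): 12

Answer: 12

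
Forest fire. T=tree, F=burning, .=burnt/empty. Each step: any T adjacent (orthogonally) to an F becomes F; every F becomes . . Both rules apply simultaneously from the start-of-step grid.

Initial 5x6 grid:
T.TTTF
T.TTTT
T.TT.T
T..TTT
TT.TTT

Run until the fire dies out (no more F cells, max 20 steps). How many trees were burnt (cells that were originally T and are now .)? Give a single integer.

Step 1: +2 fires, +1 burnt (F count now 2)
Step 2: +3 fires, +2 burnt (F count now 3)
Step 3: +3 fires, +3 burnt (F count now 3)
Step 4: +4 fires, +3 burnt (F count now 4)
Step 5: +3 fires, +4 burnt (F count now 3)
Step 6: +1 fires, +3 burnt (F count now 1)
Step 7: +0 fires, +1 burnt (F count now 0)
Fire out after step 7
Initially T: 22, now '.': 24
Total burnt (originally-T cells now '.'): 16

Answer: 16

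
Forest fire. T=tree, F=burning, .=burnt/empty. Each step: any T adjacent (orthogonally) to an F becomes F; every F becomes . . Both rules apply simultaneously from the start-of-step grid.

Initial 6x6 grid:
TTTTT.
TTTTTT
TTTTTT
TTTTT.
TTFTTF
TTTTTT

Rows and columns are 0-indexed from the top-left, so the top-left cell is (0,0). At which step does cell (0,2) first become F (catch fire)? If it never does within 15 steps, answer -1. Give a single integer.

Step 1: cell (0,2)='T' (+6 fires, +2 burnt)
Step 2: cell (0,2)='T' (+8 fires, +6 burnt)
Step 3: cell (0,2)='T' (+6 fires, +8 burnt)
Step 4: cell (0,2)='F' (+6 fires, +6 burnt)
  -> target ignites at step 4
Step 5: cell (0,2)='.' (+5 fires, +6 burnt)
Step 6: cell (0,2)='.' (+1 fires, +5 burnt)
Step 7: cell (0,2)='.' (+0 fires, +1 burnt)
  fire out at step 7

4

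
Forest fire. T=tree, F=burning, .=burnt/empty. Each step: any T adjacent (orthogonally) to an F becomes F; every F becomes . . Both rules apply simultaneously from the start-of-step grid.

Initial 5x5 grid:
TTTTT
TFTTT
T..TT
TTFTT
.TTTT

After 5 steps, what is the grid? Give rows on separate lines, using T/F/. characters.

Step 1: 6 trees catch fire, 2 burn out
  TFTTT
  F.FTT
  T..TT
  TF.FT
  .TFTT
Step 2: 9 trees catch fire, 6 burn out
  F.FTT
  ...FT
  F..FT
  F...F
  .F.FT
Step 3: 4 trees catch fire, 9 burn out
  ...FT
  ....F
  ....F
  .....
  ....F
Step 4: 1 trees catch fire, 4 burn out
  ....F
  .....
  .....
  .....
  .....
Step 5: 0 trees catch fire, 1 burn out
  .....
  .....
  .....
  .....
  .....

.....
.....
.....
.....
.....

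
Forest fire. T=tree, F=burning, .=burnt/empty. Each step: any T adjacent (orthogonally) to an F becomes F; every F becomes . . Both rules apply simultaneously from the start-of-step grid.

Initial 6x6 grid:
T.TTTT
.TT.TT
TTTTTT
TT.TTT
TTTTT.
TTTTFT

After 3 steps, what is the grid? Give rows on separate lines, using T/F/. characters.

Step 1: 3 trees catch fire, 1 burn out
  T.TTTT
  .TT.TT
  TTTTTT
  TT.TTT
  TTTTF.
  TTTF.F
Step 2: 3 trees catch fire, 3 burn out
  T.TTTT
  .TT.TT
  TTTTTT
  TT.TFT
  TTTF..
  TTF...
Step 3: 5 trees catch fire, 3 burn out
  T.TTTT
  .TT.TT
  TTTTFT
  TT.F.F
  TTF...
  TF....

T.TTTT
.TT.TT
TTTTFT
TT.F.F
TTF...
TF....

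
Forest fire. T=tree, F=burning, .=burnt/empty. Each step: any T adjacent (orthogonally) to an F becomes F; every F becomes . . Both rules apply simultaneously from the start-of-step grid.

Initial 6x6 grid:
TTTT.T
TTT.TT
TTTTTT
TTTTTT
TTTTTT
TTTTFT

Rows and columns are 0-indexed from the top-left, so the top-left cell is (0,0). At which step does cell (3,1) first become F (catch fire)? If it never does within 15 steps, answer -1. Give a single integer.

Step 1: cell (3,1)='T' (+3 fires, +1 burnt)
Step 2: cell (3,1)='T' (+4 fires, +3 burnt)
Step 3: cell (3,1)='T' (+5 fires, +4 burnt)
Step 4: cell (3,1)='T' (+6 fires, +5 burnt)
Step 5: cell (3,1)='F' (+4 fires, +6 burnt)
  -> target ignites at step 5
Step 6: cell (3,1)='.' (+4 fires, +4 burnt)
Step 7: cell (3,1)='.' (+3 fires, +4 burnt)
Step 8: cell (3,1)='.' (+3 fires, +3 burnt)
Step 9: cell (3,1)='.' (+1 fires, +3 burnt)
Step 10: cell (3,1)='.' (+0 fires, +1 burnt)
  fire out at step 10

5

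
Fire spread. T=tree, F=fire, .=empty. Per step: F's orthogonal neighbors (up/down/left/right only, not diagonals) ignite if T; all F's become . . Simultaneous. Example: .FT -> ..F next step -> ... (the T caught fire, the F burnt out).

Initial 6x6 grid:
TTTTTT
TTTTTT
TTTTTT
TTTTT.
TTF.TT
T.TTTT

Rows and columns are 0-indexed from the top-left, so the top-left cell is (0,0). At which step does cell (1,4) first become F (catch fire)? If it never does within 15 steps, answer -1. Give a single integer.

Step 1: cell (1,4)='T' (+3 fires, +1 burnt)
Step 2: cell (1,4)='T' (+5 fires, +3 burnt)
Step 3: cell (1,4)='T' (+7 fires, +5 burnt)
Step 4: cell (1,4)='T' (+7 fires, +7 burnt)
Step 5: cell (1,4)='F' (+6 fires, +7 burnt)
  -> target ignites at step 5
Step 6: cell (1,4)='.' (+3 fires, +6 burnt)
Step 7: cell (1,4)='.' (+1 fires, +3 burnt)
Step 8: cell (1,4)='.' (+0 fires, +1 burnt)
  fire out at step 8

5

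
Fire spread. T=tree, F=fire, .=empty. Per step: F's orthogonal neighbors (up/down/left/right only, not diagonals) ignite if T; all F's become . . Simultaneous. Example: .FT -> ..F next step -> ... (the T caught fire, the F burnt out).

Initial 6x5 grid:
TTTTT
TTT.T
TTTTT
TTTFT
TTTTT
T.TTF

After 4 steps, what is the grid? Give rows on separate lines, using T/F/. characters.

Step 1: 6 trees catch fire, 2 burn out
  TTTTT
  TTT.T
  TTTFT
  TTF.F
  TTTFF
  T.TF.
Step 2: 5 trees catch fire, 6 burn out
  TTTTT
  TTT.T
  TTF.F
  TF...
  TTF..
  T.F..
Step 3: 5 trees catch fire, 5 burn out
  TTTTT
  TTF.F
  TF...
  F....
  TF...
  T....
Step 4: 5 trees catch fire, 5 burn out
  TTFTF
  TF...
  F....
  .....
  F....
  T....

TTFTF
TF...
F....
.....
F....
T....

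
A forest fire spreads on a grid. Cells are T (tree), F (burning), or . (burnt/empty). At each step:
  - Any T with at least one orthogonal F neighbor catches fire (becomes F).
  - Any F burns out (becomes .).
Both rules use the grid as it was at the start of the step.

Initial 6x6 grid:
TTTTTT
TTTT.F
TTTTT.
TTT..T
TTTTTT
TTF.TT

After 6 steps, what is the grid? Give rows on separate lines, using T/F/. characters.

Step 1: 3 trees catch fire, 2 burn out
  TTTTTF
  TTTT..
  TTTTT.
  TTT..T
  TTFTTT
  TF..TT
Step 2: 5 trees catch fire, 3 burn out
  TTTTF.
  TTTT..
  TTTTT.
  TTF..T
  TF.FTT
  F...TT
Step 3: 5 trees catch fire, 5 burn out
  TTTF..
  TTTT..
  TTFTT.
  TF...T
  F...FT
  ....TT
Step 4: 8 trees catch fire, 5 burn out
  TTF...
  TTFF..
  TF.FT.
  F....T
  .....F
  ....FT
Step 5: 6 trees catch fire, 8 burn out
  TF....
  TF....
  F...F.
  .....F
  ......
  .....F
Step 6: 2 trees catch fire, 6 burn out
  F.....
  F.....
  ......
  ......
  ......
  ......

F.....
F.....
......
......
......
......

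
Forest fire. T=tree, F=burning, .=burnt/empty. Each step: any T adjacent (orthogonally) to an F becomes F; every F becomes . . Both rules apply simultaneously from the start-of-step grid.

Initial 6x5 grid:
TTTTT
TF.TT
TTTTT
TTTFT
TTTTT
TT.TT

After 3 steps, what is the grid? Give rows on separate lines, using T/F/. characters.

Step 1: 7 trees catch fire, 2 burn out
  TFTTT
  F..TT
  TFTFT
  TTF.F
  TTTFT
  TT.TT
Step 2: 10 trees catch fire, 7 burn out
  F.FTT
  ...FT
  F.F.F
  TF...
  TTF.F
  TT.FT
Step 3: 5 trees catch fire, 10 burn out
  ...FT
  ....F
  .....
  F....
  TF...
  TT..F

...FT
....F
.....
F....
TF...
TT..F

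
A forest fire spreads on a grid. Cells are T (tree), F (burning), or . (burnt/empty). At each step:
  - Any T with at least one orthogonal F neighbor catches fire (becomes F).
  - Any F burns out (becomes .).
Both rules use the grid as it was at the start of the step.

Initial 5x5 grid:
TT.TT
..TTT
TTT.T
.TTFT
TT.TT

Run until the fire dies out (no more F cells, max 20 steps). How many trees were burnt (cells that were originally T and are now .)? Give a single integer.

Step 1: +3 fires, +1 burnt (F count now 3)
Step 2: +4 fires, +3 burnt (F count now 4)
Step 3: +4 fires, +4 burnt (F count now 4)
Step 4: +4 fires, +4 burnt (F count now 4)
Step 5: +1 fires, +4 burnt (F count now 1)
Step 6: +0 fires, +1 burnt (F count now 0)
Fire out after step 6
Initially T: 18, now '.': 23
Total burnt (originally-T cells now '.'): 16

Answer: 16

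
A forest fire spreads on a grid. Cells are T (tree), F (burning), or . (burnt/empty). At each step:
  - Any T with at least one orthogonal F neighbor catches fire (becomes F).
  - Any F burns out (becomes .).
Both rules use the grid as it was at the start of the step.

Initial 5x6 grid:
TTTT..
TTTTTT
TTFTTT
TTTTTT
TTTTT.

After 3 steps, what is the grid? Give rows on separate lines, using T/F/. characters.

Step 1: 4 trees catch fire, 1 burn out
  TTTT..
  TTFTTT
  TF.FTT
  TTFTTT
  TTTTT.
Step 2: 8 trees catch fire, 4 burn out
  TTFT..
  TF.FTT
  F...FT
  TF.FTT
  TTFTT.
Step 3: 9 trees catch fire, 8 burn out
  TF.F..
  F...FT
  .....F
  F...FT
  TF.FT.

TF.F..
F...FT
.....F
F...FT
TF.FT.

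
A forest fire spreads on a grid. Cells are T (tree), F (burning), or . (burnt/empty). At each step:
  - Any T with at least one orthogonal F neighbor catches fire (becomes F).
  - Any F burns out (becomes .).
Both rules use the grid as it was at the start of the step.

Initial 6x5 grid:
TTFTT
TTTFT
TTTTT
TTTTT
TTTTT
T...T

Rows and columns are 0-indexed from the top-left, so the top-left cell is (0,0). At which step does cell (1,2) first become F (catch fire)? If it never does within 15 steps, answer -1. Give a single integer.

Step 1: cell (1,2)='F' (+5 fires, +2 burnt)
  -> target ignites at step 1
Step 2: cell (1,2)='.' (+6 fires, +5 burnt)
Step 3: cell (1,2)='.' (+5 fires, +6 burnt)
Step 4: cell (1,2)='.' (+4 fires, +5 burnt)
Step 5: cell (1,2)='.' (+3 fires, +4 burnt)
Step 6: cell (1,2)='.' (+1 fires, +3 burnt)
Step 7: cell (1,2)='.' (+1 fires, +1 burnt)
Step 8: cell (1,2)='.' (+0 fires, +1 burnt)
  fire out at step 8

1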